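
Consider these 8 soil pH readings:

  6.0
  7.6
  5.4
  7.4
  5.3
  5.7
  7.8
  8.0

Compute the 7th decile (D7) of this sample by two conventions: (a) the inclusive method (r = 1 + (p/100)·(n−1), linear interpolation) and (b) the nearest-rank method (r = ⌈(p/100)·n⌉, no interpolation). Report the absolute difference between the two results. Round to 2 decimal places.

0.02

Sorted: 5.3, 5.4, 5.7, 6.0, 7.4, 7.6, 7.8, 8.0.
n = 8.
(a) r = 5.9; between ranks 5 (7.4) and 6 (7.6): 7.58.
(b) the nearest-rank method: rank 6 → 7.6.
|7.58 − 7.6| = 0.02.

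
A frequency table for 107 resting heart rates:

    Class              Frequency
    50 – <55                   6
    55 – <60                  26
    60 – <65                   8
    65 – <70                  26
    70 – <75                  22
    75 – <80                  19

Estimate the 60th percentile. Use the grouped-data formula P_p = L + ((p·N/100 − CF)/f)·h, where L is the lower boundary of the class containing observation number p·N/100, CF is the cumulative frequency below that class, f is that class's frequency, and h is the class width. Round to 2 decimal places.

69.65

N = 107; target position k = 60/100 · 107 = 64.2.
Cumulative frequencies: 6, 32, 40, 66, 88, 107.
Observation 64.2 falls in the class 65 – <70.
L = 65, CF = 40, f = 26, h = 5.
P60 = 65 + ((64.2 − 40)/26)·5 = 65 + 4.65385 = 69.6538.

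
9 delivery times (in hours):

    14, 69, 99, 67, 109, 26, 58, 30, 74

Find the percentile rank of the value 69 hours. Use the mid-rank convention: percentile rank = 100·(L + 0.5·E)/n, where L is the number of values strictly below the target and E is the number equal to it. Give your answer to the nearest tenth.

Sorted: 14, 26, 30, 58, 67, 69, 74, 99, 109.
Count below 69: L = 5; count equal: E = 1; n = 9.
Percentile rank = 100·(5 + 0.5·1)/9 = 100·5.5/9 = 61.11.

61.1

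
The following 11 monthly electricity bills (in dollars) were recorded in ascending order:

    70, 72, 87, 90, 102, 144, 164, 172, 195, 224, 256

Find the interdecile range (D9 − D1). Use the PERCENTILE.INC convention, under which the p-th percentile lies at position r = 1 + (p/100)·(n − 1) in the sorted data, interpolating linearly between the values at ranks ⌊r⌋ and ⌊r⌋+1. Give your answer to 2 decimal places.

152.00

n = 11.
P10: r = 2 (integer) → 72.
P90: r = 10 (integer) → 224.
Difference: 224 − 72 = 152.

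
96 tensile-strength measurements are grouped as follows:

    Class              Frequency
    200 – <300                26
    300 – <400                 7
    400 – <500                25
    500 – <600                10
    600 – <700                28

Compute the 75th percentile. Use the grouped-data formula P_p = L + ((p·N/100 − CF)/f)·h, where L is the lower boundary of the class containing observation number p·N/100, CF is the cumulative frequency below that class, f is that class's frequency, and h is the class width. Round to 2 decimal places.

N = 96; target position k = 75/100 · 96 = 72.
Cumulative frequencies: 26, 33, 58, 68, 96.
Observation 72 falls in the class 600 – <700.
L = 600, CF = 68, f = 28, h = 100.
P75 = 600 + ((72 − 68)/28)·100 = 600 + 14.2857 = 614.286.

614.29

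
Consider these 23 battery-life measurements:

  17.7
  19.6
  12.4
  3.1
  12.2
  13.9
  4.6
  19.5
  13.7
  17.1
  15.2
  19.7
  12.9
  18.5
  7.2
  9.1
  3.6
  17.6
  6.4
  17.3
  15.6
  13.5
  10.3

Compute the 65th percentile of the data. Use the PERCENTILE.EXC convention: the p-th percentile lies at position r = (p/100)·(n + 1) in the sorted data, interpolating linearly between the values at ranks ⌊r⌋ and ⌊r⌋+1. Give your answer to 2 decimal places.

Sorted: 3.1, 3.6, 4.6, 6.4, 7.2, 9.1, 10.3, 12.2, 12.4, 12.9, 13.5, 13.7, 13.9, 15.2, 15.6, 17.1, 17.3, 17.6, 17.7, 18.5, 19.5, 19.6, 19.7.
n = 23.
r = (65/100)·(23 + 1) = 15.6.
Rank 15 is 15.6 and rank 16 is 17.1.
Interpolate: 15.6 + 0.6·(17.1 − 15.6) = 15.6 + 0.6·1.5 = 16.5.

16.50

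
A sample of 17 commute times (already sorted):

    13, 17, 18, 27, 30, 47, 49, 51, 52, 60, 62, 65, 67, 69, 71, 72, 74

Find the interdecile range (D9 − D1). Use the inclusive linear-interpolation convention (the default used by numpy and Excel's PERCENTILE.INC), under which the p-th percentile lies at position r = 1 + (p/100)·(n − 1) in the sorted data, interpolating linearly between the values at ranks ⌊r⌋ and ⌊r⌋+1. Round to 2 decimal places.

53.80

n = 17.
P10: r = 2.6; ranks 2–3 are 17, 18; interpolating gives 17.6.
P90: r = 15.4; ranks 15–16 are 71, 72; interpolating gives 71.4.
Difference: 71.4 − 17.6 = 53.8.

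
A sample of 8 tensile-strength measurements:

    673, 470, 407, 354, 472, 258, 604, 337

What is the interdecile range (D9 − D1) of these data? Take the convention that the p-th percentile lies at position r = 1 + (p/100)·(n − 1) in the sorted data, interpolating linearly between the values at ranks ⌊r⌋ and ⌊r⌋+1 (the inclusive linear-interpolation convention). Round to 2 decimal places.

311.40

Sorted: 258, 337, 354, 407, 470, 472, 604, 673.
n = 8.
P10: r = 1.7; ranks 1–2 are 258, 337; interpolating gives 313.3.
P90: r = 7.3; ranks 7–8 are 604, 673; interpolating gives 624.7.
Difference: 624.7 − 313.3 = 311.4.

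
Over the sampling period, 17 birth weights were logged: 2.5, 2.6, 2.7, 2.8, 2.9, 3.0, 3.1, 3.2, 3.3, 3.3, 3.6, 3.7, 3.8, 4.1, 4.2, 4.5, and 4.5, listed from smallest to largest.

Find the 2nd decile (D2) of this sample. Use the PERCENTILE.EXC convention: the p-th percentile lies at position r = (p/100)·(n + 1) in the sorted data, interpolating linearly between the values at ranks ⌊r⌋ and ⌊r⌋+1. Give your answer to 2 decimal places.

n = 17.
r = (20/100)·(17 + 1) = 3.6.
Rank 3 is 2.7 and rank 4 is 2.8.
Interpolate: 2.7 + 0.6·(2.8 − 2.7) = 2.7 + 0.6·0.1 = 2.76.

2.76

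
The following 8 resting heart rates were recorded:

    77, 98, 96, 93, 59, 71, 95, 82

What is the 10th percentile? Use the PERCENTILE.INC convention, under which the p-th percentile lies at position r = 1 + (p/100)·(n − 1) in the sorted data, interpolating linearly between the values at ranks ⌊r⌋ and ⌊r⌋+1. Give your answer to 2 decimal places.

67.40

Sorted: 59, 71, 77, 82, 93, 95, 96, 98.
n = 8.
r = 1 + (10/100)·(8 − 1) = 1 + 0.7 = 1.7.
Rank 1 is 59 and rank 2 is 71.
Interpolate: 59 + 0.7·(71 − 59) = 59 + 0.7·12 = 67.4.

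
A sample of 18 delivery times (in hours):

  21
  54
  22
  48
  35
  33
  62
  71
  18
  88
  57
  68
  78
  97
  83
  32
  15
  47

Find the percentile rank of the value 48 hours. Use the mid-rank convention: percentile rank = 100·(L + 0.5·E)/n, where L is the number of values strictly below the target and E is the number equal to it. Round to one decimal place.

Sorted: 15, 18, 21, 22, 32, 33, 35, 47, 48, 54, 57, 62, 68, 71, 78, 83, 88, 97.
Count below 48: L = 8; count equal: E = 1; n = 18.
Percentile rank = 100·(8 + 0.5·1)/18 = 100·8.5/18 = 47.22.

47.2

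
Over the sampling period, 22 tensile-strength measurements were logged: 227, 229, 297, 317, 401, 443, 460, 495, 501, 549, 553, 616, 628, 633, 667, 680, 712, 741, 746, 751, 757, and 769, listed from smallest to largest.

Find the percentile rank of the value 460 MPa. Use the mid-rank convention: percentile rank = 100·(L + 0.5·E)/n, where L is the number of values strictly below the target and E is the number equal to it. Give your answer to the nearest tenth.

Count below 460: L = 6; count equal: E = 1; n = 22.
Percentile rank = 100·(6 + 0.5·1)/22 = 100·6.5/22 = 29.55.

29.5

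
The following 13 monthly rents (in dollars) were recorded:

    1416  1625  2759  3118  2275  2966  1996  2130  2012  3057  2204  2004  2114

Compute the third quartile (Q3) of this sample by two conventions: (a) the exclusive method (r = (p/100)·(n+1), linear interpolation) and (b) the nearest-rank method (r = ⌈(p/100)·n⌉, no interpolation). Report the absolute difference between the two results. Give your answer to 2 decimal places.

103.50

Sorted: 1416, 1625, 1996, 2004, 2012, 2114, 2130, 2204, 2275, 2759, 2966, 3057, 3118.
n = 13.
(a) r = 10.5; between ranks 10 (2759) and 11 (2966): 2862.5.
(b) the nearest-rank method: rank 10 → 2759.
|2862.5 − 2759| = 103.5.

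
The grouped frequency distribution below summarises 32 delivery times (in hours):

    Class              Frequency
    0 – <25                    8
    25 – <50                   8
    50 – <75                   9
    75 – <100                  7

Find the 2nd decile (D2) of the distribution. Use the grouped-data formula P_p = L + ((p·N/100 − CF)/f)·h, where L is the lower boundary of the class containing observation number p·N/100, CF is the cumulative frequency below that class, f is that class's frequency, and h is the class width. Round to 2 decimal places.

20.00

N = 32; target position k = 20/100 · 32 = 6.4.
Cumulative frequencies: 8, 16, 25, 32.
Observation 6.4 falls in the class 0 – <25.
L = 0, CF = 0, f = 8, h = 25.
P20 = 0 + ((6.4 − 0)/8)·25 = 0 + 20 = 20.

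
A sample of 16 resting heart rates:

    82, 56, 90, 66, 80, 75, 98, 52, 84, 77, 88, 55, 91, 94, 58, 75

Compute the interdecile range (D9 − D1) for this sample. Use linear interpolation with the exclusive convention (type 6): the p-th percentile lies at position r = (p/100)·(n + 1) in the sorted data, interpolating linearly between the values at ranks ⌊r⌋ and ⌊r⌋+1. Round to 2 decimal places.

Sorted: 52, 55, 56, 58, 66, 75, 75, 77, 80, 82, 84, 88, 90, 91, 94, 98.
n = 16.
P10: r = 1.7; ranks 1–2 are 52, 55; interpolating gives 54.1.
P90: r = 15.3; ranks 15–16 are 94, 98; interpolating gives 95.2.
Difference: 95.2 − 54.1 = 41.1.

41.10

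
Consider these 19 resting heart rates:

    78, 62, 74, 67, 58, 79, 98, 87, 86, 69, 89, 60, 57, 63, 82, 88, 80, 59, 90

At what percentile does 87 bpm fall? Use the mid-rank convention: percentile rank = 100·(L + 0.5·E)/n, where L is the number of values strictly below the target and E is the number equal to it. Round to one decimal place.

76.3

Sorted: 57, 58, 59, 60, 62, 63, 67, 69, 74, 78, 79, 80, 82, 86, 87, 88, 89, 90, 98.
Count below 87: L = 14; count equal: E = 1; n = 19.
Percentile rank = 100·(14 + 0.5·1)/19 = 100·14.5/19 = 76.32.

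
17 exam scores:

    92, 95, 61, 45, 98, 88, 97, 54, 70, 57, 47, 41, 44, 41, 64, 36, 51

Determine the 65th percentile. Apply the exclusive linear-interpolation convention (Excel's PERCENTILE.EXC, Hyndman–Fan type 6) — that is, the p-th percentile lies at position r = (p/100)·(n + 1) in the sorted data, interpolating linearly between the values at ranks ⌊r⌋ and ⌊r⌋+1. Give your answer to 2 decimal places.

Sorted: 36, 41, 41, 44, 45, 47, 51, 54, 57, 61, 64, 70, 88, 92, 95, 97, 98.
n = 17.
r = (65/100)·(17 + 1) = 11.7.
Rank 11 is 64 and rank 12 is 70.
Interpolate: 64 + 0.7·(70 − 64) = 64 + 0.7·6 = 68.2.

68.20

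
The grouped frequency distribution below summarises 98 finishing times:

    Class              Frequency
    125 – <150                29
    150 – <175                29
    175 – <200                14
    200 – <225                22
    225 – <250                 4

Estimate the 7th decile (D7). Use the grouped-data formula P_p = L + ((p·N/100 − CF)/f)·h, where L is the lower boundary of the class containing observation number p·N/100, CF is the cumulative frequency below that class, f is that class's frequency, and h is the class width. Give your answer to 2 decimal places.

N = 98; target position k = 70/100 · 98 = 68.6.
Cumulative frequencies: 29, 58, 72, 94, 98.
Observation 68.6 falls in the class 175 – <200.
L = 175, CF = 58, f = 14, h = 25.
P70 = 175 + ((68.6 − 58)/14)·25 = 175 + 18.9286 = 193.929.

193.93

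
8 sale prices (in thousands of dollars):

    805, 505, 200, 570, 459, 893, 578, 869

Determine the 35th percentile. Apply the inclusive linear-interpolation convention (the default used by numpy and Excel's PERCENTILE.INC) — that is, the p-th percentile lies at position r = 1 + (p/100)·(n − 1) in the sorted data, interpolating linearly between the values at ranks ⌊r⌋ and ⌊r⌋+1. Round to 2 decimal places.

Sorted: 200, 459, 505, 570, 578, 805, 869, 893.
n = 8.
r = 1 + (35/100)·(8 − 1) = 1 + 2.45 = 3.45.
Rank 3 is 505 and rank 4 is 570.
Interpolate: 505 + 0.45·(570 − 505) = 505 + 0.45·65 = 534.25.

534.25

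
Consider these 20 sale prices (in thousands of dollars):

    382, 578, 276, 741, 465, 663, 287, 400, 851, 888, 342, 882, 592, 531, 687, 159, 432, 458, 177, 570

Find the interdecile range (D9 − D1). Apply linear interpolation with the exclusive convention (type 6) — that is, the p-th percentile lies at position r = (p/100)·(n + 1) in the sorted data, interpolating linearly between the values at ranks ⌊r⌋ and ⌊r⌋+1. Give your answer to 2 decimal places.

692.00

Sorted: 159, 177, 276, 287, 342, 382, 400, 432, 458, 465, 531, 570, 578, 592, 663, 687, 741, 851, 882, 888.
n = 20.
P10: r = 2.1; ranks 2–3 are 177, 276; interpolating gives 186.9.
P90: r = 18.9; ranks 18–19 are 851, 882; interpolating gives 878.9.
Difference: 878.9 − 186.9 = 692.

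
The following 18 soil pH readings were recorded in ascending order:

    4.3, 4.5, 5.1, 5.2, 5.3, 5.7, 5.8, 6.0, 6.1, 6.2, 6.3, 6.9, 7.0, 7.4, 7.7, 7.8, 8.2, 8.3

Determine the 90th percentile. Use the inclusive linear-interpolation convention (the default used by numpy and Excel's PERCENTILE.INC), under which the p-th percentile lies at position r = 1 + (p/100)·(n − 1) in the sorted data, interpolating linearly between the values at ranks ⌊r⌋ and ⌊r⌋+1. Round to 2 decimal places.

n = 18.
r = 1 + (90/100)·(18 − 1) = 1 + 15.3 = 16.3.
Rank 16 is 7.8 and rank 17 is 8.2.
Interpolate: 7.8 + 0.3·(8.2 − 7.8) = 7.8 + 0.3·0.4 = 7.92.

7.92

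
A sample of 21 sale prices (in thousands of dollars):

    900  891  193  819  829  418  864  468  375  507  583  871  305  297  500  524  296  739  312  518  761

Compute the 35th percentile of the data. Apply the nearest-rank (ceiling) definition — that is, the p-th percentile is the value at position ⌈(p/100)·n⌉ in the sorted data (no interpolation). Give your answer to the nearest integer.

468

Sorted: 193, 296, 297, 305, 312, 375, 418, 468, 500, 507, 518, 524, 583, 739, 761, 819, 829, 864, 871, 891, 900.
n = 21.
Position = ⌈35/100 · 21⌉ = ⌈7.35⌉ = 8.
The value at rank 8 is 468.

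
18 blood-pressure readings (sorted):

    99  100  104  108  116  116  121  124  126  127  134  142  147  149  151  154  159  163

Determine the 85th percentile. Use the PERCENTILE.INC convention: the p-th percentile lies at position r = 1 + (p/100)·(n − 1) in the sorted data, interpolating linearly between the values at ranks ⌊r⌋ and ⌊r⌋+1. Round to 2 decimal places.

152.35

n = 18.
r = 1 + (85/100)·(18 − 1) = 1 + 14.45 = 15.45.
Rank 15 is 151 and rank 16 is 154.
Interpolate: 151 + 0.45·(154 − 151) = 151 + 0.45·3 = 152.35.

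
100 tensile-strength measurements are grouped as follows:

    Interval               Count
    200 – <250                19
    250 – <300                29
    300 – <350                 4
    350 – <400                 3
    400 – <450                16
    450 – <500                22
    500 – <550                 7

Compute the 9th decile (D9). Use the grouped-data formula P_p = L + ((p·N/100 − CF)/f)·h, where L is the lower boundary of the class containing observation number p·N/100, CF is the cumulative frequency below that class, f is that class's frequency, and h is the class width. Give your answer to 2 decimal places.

N = 100; target position k = 90/100 · 100 = 90.
Cumulative frequencies: 19, 48, 52, 55, 71, 93, 100.
Observation 90 falls in the class 450 – <500.
L = 450, CF = 71, f = 22, h = 50.
P90 = 450 + ((90 − 71)/22)·50 = 450 + 43.1818 = 493.182.

493.18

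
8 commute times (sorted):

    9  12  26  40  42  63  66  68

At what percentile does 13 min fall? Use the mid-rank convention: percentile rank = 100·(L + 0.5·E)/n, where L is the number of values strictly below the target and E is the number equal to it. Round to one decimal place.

25.0

Count below 13: L = 2; count equal: E = 0; n = 8.
Percentile rank = 100·(2 + 0.5·0)/8 = 100·2/8 = 25.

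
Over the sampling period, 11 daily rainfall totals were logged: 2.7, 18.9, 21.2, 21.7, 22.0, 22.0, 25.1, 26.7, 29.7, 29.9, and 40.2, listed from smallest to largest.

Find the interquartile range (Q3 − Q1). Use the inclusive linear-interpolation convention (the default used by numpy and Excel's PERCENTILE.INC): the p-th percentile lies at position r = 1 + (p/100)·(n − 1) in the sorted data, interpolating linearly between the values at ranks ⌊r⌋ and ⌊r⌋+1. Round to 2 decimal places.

n = 11.
P25: r = 3.5; ranks 3–4 are 21.2, 21.7; interpolating gives 21.45.
P75: r = 8.5; ranks 8–9 are 26.7, 29.7; interpolating gives 28.2.
Difference: 28.2 − 21.45 = 6.75.

6.75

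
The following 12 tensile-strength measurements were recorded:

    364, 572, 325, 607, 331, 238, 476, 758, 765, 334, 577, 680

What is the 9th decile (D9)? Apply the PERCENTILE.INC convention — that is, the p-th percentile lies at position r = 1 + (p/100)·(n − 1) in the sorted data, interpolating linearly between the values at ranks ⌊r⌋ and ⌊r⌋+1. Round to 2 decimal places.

750.20

Sorted: 238, 325, 331, 334, 364, 476, 572, 577, 607, 680, 758, 765.
n = 12.
r = 1 + (90/100)·(12 − 1) = 1 + 9.9 = 10.9.
Rank 10 is 680 and rank 11 is 758.
Interpolate: 680 + 0.9·(758 − 680) = 680 + 0.9·78 = 750.2.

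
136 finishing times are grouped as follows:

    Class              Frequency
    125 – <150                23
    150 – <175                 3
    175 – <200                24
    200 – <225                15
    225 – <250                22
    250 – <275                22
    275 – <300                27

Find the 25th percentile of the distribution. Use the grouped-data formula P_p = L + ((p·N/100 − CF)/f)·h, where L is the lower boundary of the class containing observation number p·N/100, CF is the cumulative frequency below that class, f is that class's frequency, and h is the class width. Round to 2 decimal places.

183.33

N = 136; target position k = 25/100 · 136 = 34.
Cumulative frequencies: 23, 26, 50, 65, 87, 109, 136.
Observation 34 falls in the class 175 – <200.
L = 175, CF = 26, f = 24, h = 25.
P25 = 175 + ((34 − 26)/24)·25 = 175 + 8.33333 = 183.333.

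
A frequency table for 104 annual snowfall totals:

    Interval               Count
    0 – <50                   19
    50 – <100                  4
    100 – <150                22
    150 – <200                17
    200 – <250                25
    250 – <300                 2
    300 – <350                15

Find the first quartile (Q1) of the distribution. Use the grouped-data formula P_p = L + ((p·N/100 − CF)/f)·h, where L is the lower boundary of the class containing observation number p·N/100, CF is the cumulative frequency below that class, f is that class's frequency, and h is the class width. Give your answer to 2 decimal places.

106.82

N = 104; target position k = 25/100 · 104 = 26.
Cumulative frequencies: 19, 23, 45, 62, 87, 89, 104.
Observation 26 falls in the class 100 – <150.
L = 100, CF = 23, f = 22, h = 50.
P25 = 100 + ((26 − 23)/22)·50 = 100 + 6.81818 = 106.818.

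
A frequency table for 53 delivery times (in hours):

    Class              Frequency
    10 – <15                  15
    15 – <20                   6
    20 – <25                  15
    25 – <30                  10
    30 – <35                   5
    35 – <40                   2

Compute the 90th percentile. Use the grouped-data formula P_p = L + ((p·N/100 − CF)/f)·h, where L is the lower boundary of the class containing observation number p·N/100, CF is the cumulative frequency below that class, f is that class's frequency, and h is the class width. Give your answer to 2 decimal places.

N = 53; target position k = 90/100 · 53 = 47.7.
Cumulative frequencies: 15, 21, 36, 46, 51, 53.
Observation 47.7 falls in the class 30 – <35.
L = 30, CF = 46, f = 5, h = 5.
P90 = 30 + ((47.7 − 46)/5)·5 = 30 + 1.7 = 31.7.

31.70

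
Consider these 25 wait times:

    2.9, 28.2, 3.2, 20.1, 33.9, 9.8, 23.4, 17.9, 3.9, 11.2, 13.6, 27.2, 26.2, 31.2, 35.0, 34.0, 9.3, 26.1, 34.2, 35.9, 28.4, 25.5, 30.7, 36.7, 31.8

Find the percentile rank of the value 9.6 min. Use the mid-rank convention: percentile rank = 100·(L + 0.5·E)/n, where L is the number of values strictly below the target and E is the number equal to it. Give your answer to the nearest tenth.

16.0

Sorted: 2.9, 3.2, 3.9, 9.3, 9.8, 11.2, 13.6, 17.9, 20.1, 23.4, 25.5, 26.1, 26.2, 27.2, 28.2, 28.4, 30.7, 31.2, 31.8, 33.9, 34.0, 34.2, 35.0, 35.9, 36.7.
Count below 9.6: L = 4; count equal: E = 0; n = 25.
Percentile rank = 100·(4 + 0.5·0)/25 = 100·4/25 = 16.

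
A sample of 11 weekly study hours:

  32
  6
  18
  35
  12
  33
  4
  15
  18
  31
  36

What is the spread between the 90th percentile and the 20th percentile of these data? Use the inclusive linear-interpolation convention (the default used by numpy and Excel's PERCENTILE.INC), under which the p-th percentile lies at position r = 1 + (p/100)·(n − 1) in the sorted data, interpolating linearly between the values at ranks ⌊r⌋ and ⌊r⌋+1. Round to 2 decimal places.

23.00

Sorted: 4, 6, 12, 15, 18, 18, 31, 32, 33, 35, 36.
n = 11.
P20: r = 3 (integer) → 12.
P90: r = 10 (integer) → 35.
Difference: 35 − 12 = 23.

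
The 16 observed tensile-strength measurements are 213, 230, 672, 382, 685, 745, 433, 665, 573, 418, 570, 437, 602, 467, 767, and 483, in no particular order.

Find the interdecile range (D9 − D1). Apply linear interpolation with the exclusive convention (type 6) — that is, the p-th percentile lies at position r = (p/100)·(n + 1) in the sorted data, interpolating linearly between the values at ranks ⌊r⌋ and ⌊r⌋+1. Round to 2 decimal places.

526.70

Sorted: 213, 230, 382, 418, 433, 437, 467, 483, 570, 573, 602, 665, 672, 685, 745, 767.
n = 16.
P10: r = 1.7; ranks 1–2 are 213, 230; interpolating gives 224.9.
P90: r = 15.3; ranks 15–16 are 745, 767; interpolating gives 751.6.
Difference: 751.6 − 224.9 = 526.7.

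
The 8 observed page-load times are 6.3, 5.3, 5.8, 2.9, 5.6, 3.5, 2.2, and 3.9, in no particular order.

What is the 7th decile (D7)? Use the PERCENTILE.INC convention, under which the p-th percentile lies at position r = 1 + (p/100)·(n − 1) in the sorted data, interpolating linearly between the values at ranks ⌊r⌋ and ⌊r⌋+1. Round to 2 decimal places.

Sorted: 2.2, 2.9, 3.5, 3.9, 5.3, 5.6, 5.8, 6.3.
n = 8.
r = 1 + (70/100)·(8 − 1) = 1 + 4.9 = 5.9.
Rank 5 is 5.3 and rank 6 is 5.6.
Interpolate: 5.3 + 0.9·(5.6 − 5.3) = 5.3 + 0.9·0.3 = 5.57.

5.57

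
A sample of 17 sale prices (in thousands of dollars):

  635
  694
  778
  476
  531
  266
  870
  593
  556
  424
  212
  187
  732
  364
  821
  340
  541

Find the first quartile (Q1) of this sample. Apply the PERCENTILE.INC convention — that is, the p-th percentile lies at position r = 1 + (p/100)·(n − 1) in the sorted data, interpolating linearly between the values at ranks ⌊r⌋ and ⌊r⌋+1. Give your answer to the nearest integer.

364

Sorted: 187, 212, 266, 340, 364, 424, 476, 531, 541, 556, 593, 635, 694, 732, 778, 821, 870.
n = 17.
r = 1 + (25/100)·(17 − 1) = 1 + 4 = 5.
r is an integer, so P25 is the value at rank 5: 364.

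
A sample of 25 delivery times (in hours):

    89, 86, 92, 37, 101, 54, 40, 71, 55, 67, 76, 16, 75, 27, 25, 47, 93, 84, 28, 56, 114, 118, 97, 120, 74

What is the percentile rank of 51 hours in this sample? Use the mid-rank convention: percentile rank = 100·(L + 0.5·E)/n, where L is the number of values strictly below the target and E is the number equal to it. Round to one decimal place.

28.0

Sorted: 16, 25, 27, 28, 37, 40, 47, 54, 55, 56, 67, 71, 74, 75, 76, 84, 86, 89, 92, 93, 97, 101, 114, 118, 120.
Count below 51: L = 7; count equal: E = 0; n = 25.
Percentile rank = 100·(7 + 0.5·0)/25 = 100·7/25 = 28.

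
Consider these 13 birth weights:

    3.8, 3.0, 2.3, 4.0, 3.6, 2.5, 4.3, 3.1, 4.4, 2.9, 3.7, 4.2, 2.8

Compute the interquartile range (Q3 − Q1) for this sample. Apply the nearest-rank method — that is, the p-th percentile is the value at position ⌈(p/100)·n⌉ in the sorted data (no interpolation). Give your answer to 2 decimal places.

Sorted: 2.3, 2.5, 2.8, 2.9, 3.0, 3.1, 3.6, 3.7, 3.8, 4.0, 4.2, 4.3, 4.4.
n = 13.
P25: rank ⌈25/100·13⌉ = 4 → 2.9.
P75: rank ⌈75/100·13⌉ = 10 → 4.
Difference: 4 − 2.9 = 1.1.

1.10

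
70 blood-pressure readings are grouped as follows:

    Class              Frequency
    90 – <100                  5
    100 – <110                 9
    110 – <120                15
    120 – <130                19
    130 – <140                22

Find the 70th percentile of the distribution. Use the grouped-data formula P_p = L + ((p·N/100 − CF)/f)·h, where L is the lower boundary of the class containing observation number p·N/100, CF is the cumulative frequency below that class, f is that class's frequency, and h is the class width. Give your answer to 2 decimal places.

130.45

N = 70; target position k = 70/100 · 70 = 49.
Cumulative frequencies: 5, 14, 29, 48, 70.
Observation 49 falls in the class 130 – <140.
L = 130, CF = 48, f = 22, h = 10.
P70 = 130 + ((49 − 48)/22)·10 = 130 + 0.454545 = 130.455.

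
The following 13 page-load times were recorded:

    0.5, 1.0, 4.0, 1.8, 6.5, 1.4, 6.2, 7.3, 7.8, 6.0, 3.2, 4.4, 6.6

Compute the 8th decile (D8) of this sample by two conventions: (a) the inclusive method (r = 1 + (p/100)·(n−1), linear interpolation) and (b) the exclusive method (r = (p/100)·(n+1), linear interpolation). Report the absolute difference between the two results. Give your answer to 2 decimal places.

0.18

Sorted: 0.5, 1.0, 1.4, 1.8, 3.2, 4.0, 4.4, 6.0, 6.2, 6.5, 6.6, 7.3, 7.8.
n = 13.
(a) r = 10.6; between ranks 10 (6.5) and 11 (6.6): 6.56.
(b) r = 11.2; between ranks 11 (6.6) and 12 (7.3): 6.74.
|6.56 − 6.74| = 0.18.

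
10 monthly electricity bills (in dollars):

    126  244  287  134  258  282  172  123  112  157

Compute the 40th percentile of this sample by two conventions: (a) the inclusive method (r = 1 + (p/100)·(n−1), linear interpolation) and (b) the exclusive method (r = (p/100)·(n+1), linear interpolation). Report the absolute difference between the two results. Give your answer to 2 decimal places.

Sorted: 112, 123, 126, 134, 157, 172, 244, 258, 282, 287.
n = 10.
(a) r = 4.6; between ranks 4 (134) and 5 (157): 147.8.
(b) r = 4.4; between ranks 4 (134) and 5 (157): 143.2.
|147.8 − 143.2| = 4.6.

4.60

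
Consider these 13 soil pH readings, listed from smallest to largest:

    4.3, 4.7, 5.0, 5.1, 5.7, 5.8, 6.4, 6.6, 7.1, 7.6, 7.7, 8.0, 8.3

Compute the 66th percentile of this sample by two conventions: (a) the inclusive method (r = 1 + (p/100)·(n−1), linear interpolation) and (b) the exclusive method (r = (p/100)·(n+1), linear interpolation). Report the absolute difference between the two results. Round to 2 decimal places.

n = 13.
(a) r = 8.92; between ranks 8 (6.6) and 9 (7.1): 7.06.
(b) r = 9.24; between ranks 9 (7.1) and 10 (7.6): 7.22.
|7.06 − 7.22| = 0.16.

0.16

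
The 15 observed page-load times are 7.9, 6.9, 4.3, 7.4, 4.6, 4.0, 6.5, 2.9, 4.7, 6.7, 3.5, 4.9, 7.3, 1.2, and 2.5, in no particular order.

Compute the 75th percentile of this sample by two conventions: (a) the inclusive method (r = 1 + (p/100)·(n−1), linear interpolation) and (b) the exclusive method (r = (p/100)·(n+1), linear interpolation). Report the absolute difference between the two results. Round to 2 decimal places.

0.10

Sorted: 1.2, 2.5, 2.9, 3.5, 4.0, 4.3, 4.6, 4.7, 4.9, 6.5, 6.7, 6.9, 7.3, 7.4, 7.9.
n = 15.
(a) r = 11.5; between ranks 11 (6.7) and 12 (6.9): 6.8.
(b) r = 12 → value at rank 12 = 6.9.
|6.8 − 6.9| = 0.1.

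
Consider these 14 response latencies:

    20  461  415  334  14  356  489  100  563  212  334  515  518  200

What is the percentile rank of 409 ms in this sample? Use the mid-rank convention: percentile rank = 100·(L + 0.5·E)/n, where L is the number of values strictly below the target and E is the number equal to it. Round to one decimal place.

Sorted: 14, 20, 100, 200, 212, 334, 334, 356, 415, 461, 489, 515, 518, 563.
Count below 409: L = 8; count equal: E = 0; n = 14.
Percentile rank = 100·(8 + 0.5·0)/14 = 100·8/14 = 57.14.

57.1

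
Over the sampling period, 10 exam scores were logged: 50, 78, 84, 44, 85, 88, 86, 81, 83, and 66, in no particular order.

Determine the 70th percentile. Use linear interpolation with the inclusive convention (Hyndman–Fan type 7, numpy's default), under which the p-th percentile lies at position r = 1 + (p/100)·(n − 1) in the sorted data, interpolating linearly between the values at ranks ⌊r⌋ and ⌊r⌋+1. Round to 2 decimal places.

84.30

Sorted: 44, 50, 66, 78, 81, 83, 84, 85, 86, 88.
n = 10.
r = 1 + (70/100)·(10 − 1) = 1 + 6.3 = 7.3.
Rank 7 is 84 and rank 8 is 85.
Interpolate: 84 + 0.3·(85 − 84) = 84 + 0.3·1 = 84.3.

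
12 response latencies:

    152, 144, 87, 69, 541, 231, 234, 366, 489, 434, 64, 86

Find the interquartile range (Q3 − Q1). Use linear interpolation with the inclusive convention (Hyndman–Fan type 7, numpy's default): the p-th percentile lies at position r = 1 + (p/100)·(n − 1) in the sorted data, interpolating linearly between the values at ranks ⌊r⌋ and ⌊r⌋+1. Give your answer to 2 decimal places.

Sorted: 64, 69, 86, 87, 144, 152, 231, 234, 366, 434, 489, 541.
n = 12.
P25: r = 3.75; ranks 3–4 are 86, 87; interpolating gives 86.75.
P75: r = 9.25; ranks 9–10 are 366, 434; interpolating gives 383.
Difference: 383 − 86.75 = 296.25.

296.25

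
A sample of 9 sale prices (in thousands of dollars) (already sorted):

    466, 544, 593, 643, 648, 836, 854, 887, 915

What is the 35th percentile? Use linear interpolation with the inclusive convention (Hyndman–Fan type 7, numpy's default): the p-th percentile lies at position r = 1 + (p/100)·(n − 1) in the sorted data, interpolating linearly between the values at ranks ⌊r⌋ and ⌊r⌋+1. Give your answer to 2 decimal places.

633.00

n = 9.
r = 1 + (35/100)·(9 − 1) = 1 + 2.8 = 3.8.
Rank 3 is 593 and rank 4 is 643.
Interpolate: 593 + 0.8·(643 − 593) = 593 + 0.8·50 = 633.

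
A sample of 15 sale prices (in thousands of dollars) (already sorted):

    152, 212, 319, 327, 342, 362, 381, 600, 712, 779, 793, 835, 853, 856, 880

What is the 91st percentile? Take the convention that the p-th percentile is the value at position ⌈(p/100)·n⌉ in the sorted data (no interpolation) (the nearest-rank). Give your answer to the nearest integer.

856

n = 15.
Position = ⌈91/100 · 15⌉ = ⌈13.65⌉ = 14.
The value at rank 14 is 856.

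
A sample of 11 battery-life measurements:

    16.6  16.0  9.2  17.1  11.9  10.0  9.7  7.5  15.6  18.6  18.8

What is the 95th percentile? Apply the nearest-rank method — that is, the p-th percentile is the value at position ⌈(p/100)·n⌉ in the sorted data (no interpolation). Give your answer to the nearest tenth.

18.8

Sorted: 7.5, 9.2, 9.7, 10.0, 11.9, 15.6, 16.0, 16.6, 17.1, 18.6, 18.8.
n = 11.
Position = ⌈95/100 · 11⌉ = ⌈10.45⌉ = 11.
The value at rank 11 is 18.8.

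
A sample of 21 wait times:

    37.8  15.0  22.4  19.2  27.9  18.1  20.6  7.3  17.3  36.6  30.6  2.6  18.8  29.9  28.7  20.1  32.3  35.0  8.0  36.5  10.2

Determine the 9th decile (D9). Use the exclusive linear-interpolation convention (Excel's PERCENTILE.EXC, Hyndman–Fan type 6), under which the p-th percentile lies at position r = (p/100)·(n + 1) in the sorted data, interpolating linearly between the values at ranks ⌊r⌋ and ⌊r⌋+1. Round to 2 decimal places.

36.58

Sorted: 2.6, 7.3, 8.0, 10.2, 15.0, 17.3, 18.1, 18.8, 19.2, 20.1, 20.6, 22.4, 27.9, 28.7, 29.9, 30.6, 32.3, 35.0, 36.5, 36.6, 37.8.
n = 21.
r = (90/100)·(21 + 1) = 19.8.
Rank 19 is 36.5 and rank 20 is 36.6.
Interpolate: 36.5 + 0.8·(36.6 − 36.5) = 36.5 + 0.8·0.1 = 36.58.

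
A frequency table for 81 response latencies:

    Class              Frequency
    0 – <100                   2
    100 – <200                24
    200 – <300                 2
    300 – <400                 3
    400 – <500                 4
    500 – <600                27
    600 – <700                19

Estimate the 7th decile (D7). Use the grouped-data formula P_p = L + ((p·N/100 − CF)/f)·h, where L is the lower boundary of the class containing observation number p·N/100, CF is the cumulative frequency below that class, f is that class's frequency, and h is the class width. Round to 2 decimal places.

580.37

N = 81; target position k = 70/100 · 81 = 56.7.
Cumulative frequencies: 2, 26, 28, 31, 35, 62, 81.
Observation 56.7 falls in the class 500 – <600.
L = 500, CF = 35, f = 27, h = 100.
P70 = 500 + ((56.7 − 35)/27)·100 = 500 + 80.3704 = 580.37.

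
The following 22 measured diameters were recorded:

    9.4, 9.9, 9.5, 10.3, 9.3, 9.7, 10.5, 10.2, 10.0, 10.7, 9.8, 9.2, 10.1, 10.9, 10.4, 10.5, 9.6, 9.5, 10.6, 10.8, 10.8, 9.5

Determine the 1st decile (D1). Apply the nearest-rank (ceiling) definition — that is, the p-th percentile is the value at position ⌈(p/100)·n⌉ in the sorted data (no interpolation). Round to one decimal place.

9.4

Sorted: 9.2, 9.3, 9.4, 9.5, 9.5, 9.5, 9.6, 9.7, 9.8, 9.9, 10.0, 10.1, 10.2, 10.3, 10.4, 10.5, 10.5, 10.6, 10.7, 10.8, 10.8, 10.9.
n = 22.
Position = ⌈10/100 · 22⌉ = ⌈2.2⌉ = 3.
The value at rank 3 is 9.4.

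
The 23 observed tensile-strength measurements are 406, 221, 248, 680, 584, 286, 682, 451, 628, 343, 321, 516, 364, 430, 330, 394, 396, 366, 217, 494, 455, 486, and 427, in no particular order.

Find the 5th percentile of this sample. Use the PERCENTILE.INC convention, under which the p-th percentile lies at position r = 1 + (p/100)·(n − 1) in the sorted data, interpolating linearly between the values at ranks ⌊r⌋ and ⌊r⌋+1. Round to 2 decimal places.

Sorted: 217, 221, 248, 286, 321, 330, 343, 364, 366, 394, 396, 406, 427, 430, 451, 455, 486, 494, 516, 584, 628, 680, 682.
n = 23.
r = 1 + (5/100)·(23 − 1) = 1 + 1.1 = 2.1.
Rank 2 is 221 and rank 3 is 248.
Interpolate: 221 + 0.1·(248 − 221) = 221 + 0.1·27 = 223.7.

223.70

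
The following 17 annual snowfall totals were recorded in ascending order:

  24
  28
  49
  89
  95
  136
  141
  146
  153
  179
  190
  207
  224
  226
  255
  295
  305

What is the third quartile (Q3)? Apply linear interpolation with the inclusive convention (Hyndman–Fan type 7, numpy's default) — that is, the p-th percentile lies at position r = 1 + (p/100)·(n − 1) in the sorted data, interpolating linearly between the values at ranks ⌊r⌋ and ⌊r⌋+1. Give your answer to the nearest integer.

224

n = 17.
r = 1 + (75/100)·(17 − 1) = 1 + 12 = 13.
r is an integer, so P75 is the value at rank 13: 224.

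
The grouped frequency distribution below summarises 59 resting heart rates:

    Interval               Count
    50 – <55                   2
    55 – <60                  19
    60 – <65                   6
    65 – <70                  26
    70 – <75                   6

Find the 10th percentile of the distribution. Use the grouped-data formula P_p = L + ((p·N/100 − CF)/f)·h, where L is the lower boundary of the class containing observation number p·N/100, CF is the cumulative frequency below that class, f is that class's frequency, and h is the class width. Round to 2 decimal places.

N = 59; target position k = 10/100 · 59 = 5.9.
Cumulative frequencies: 2, 21, 27, 53, 59.
Observation 5.9 falls in the class 55 – <60.
L = 55, CF = 2, f = 19, h = 5.
P10 = 55 + ((5.9 − 2)/19)·5 = 55 + 1.02632 = 56.0263.

56.03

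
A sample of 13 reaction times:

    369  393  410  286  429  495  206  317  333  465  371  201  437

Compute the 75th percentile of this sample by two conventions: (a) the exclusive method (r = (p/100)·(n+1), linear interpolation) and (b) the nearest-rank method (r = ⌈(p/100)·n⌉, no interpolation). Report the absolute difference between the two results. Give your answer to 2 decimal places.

Sorted: 201, 206, 286, 317, 333, 369, 371, 393, 410, 429, 437, 465, 495.
n = 13.
(a) r = 10.5; between ranks 10 (429) and 11 (437): 433.
(b) the nearest-rank method: rank 10 → 429.
|433 − 429| = 4.

4.00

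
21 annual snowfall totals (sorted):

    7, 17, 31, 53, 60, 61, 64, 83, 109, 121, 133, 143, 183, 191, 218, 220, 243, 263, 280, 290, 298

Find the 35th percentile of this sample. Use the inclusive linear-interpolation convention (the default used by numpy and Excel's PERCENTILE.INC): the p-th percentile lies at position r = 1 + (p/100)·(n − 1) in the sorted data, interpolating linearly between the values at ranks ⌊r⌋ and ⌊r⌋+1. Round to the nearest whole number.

83

n = 21.
r = 1 + (35/100)·(21 − 1) = 1 + 7 = 8.
r is an integer, so P35 is the value at rank 8: 83.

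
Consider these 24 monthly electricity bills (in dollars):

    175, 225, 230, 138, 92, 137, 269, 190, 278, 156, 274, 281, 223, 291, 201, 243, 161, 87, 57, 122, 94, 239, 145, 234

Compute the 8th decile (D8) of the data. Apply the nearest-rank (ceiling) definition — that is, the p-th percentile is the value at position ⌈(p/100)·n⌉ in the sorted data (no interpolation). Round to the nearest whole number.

Sorted: 57, 87, 92, 94, 122, 137, 138, 145, 156, 161, 175, 190, 201, 223, 225, 230, 234, 239, 243, 269, 274, 278, 281, 291.
n = 24.
Position = ⌈80/100 · 24⌉ = ⌈19.2⌉ = 20.
The value at rank 20 is 269.

269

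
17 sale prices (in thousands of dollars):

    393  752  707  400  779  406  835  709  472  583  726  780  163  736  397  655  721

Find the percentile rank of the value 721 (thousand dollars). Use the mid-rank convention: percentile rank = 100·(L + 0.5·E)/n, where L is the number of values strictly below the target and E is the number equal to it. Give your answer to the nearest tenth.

61.8

Sorted: 163, 393, 397, 400, 406, 472, 583, 655, 707, 709, 721, 726, 736, 752, 779, 780, 835.
Count below 721: L = 10; count equal: E = 1; n = 17.
Percentile rank = 100·(10 + 0.5·1)/17 = 100·10.5/17 = 61.76.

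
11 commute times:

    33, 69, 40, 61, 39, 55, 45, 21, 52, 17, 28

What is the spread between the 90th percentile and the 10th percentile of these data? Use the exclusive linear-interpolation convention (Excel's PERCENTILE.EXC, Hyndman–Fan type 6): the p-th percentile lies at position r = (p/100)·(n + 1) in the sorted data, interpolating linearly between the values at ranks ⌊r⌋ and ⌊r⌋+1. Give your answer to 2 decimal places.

Sorted: 17, 21, 28, 33, 39, 40, 45, 52, 55, 61, 69.
n = 11.
P10: r = 1.2; ranks 1–2 are 17, 21; interpolating gives 17.8.
P90: r = 10.8; ranks 10–11 are 61, 69; interpolating gives 67.4.
Difference: 67.4 − 17.8 = 49.6.

49.60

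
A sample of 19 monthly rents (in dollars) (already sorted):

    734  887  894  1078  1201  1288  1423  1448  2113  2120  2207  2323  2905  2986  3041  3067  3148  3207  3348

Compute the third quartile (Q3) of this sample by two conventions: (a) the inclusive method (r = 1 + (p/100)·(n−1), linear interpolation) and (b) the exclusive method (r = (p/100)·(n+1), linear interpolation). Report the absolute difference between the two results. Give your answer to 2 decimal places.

27.50

n = 19.
(a) r = 14.5; between ranks 14 (2986) and 15 (3041): 3013.5.
(b) r = 15 → value at rank 15 = 3041.
|3013.5 − 3041| = 27.5.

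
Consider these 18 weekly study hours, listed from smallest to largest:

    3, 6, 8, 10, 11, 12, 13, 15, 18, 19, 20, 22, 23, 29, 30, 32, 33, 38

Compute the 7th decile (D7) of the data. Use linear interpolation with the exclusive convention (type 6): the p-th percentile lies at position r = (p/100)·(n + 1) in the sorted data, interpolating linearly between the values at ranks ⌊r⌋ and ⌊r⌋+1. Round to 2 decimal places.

n = 18.
r = (70/100)·(18 + 1) = 13.3.
Rank 13 is 23 and rank 14 is 29.
Interpolate: 23 + 0.3·(29 − 23) = 23 + 0.3·6 = 24.8.

24.80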